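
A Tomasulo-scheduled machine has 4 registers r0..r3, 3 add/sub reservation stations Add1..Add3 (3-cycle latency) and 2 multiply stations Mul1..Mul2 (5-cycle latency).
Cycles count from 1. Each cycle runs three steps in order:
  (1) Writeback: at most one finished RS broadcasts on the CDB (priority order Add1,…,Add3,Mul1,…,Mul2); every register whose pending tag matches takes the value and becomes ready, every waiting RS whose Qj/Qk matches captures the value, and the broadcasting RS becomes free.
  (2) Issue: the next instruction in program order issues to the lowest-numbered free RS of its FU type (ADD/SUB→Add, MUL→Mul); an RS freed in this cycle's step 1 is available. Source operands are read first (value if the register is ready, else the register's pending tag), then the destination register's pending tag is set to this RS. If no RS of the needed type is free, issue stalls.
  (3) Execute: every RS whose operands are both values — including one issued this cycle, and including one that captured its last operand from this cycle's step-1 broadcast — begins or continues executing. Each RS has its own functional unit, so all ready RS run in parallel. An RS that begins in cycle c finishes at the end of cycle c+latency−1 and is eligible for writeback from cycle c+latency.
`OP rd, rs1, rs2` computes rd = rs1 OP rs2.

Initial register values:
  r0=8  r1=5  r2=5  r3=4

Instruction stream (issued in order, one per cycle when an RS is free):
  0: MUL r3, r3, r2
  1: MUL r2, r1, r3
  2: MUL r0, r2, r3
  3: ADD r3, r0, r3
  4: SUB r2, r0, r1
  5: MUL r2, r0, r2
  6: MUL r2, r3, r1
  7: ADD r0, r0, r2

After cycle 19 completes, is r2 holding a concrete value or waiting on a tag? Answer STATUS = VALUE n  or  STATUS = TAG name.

STATUS = TAG Mul1

  c1: issue MUL r3<-Mul1  regs: r0:8,r1:5,r2:5,r3:Mul1
  c2: issue MUL r2<-Mul2  regs: r0:8,r1:5,r2:Mul2,r3:Mul1
  c3: stall  regs: r0:8,r1:5,r2:Mul2,r3:Mul1
  c4: stall  regs: r0:8,r1:5,r2:Mul2,r3:Mul1
  c5: stall  regs: r0:8,r1:5,r2:Mul2,r3:Mul1
  c6: CDB Mul1=20; issue MUL r0<-Mul1  regs: r0:Mul1,r1:5,r2:Mul2,r3:20
  c7: issue ADD r3<-Add1  regs: r0:Mul1,r1:5,r2:Mul2,r3:Add1
  c8: issue SUB r2<-Add2  regs: r0:Mul1,r1:5,r2:Add2,r3:Add1
  c9: stall  regs: r0:Mul1,r1:5,r2:Add2,r3:Add1
  c10: stall  regs: r0:Mul1,r1:5,r2:Add2,r3:Add1
  c11: CDB Mul2=100; issue MUL r2<-Mul2  regs: r0:Mul1,r1:5,r2:Mul2,r3:Add1
  c12: stall  regs: r0:Mul1,r1:5,r2:Mul2,r3:Add1
  c13: stall  regs: r0:Mul1,r1:5,r2:Mul2,r3:Add1
  c14: stall  regs: r0:Mul1,r1:5,r2:Mul2,r3:Add1
  c15: stall  regs: r0:Mul1,r1:5,r2:Mul2,r3:Add1
  c16: CDB Mul1=2000; issue MUL r2<-Mul1  regs: r0:2000,r1:5,r2:Mul1,r3:Add1
  c17: issue ADD r0<-Add3  regs: r0:Add3,r1:5,r2:Mul1,r3:Add1
  c18: -  regs: r0:Add3,r1:5,r2:Mul1,r3:Add1
  c19: CDB Add1=2020  regs: r0:Add3,r1:5,r2:Mul1,r3:2020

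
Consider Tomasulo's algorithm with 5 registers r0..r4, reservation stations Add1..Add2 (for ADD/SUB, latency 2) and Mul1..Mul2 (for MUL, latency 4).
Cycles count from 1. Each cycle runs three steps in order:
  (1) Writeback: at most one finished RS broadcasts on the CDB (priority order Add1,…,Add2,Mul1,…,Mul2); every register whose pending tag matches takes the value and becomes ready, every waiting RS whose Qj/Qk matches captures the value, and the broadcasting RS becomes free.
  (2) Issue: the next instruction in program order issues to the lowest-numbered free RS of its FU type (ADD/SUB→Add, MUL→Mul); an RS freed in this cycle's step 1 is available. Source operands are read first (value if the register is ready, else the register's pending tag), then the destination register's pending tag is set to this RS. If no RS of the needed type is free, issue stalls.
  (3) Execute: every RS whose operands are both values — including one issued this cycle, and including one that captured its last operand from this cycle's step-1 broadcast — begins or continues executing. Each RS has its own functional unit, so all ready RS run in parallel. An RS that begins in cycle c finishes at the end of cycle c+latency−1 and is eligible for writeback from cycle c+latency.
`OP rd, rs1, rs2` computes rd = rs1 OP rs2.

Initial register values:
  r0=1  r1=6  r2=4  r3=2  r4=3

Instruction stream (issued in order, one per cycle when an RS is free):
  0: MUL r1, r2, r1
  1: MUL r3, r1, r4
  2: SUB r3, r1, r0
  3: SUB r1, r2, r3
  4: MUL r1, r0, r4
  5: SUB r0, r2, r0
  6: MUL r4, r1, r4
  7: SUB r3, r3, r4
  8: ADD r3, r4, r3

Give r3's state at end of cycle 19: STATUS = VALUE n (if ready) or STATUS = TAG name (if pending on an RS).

cycle 1: issue MUL r1<-Mul1 // r0:1,r1:Mul1,r2:4,r3:2,r4:3
cycle 2: issue MUL r3<-Mul2 // r0:1,r1:Mul1,r2:4,r3:Mul2,r4:3
cycle 3: issue SUB r3<-Add1 // r0:1,r1:Mul1,r2:4,r3:Add1,r4:3
cycle 4: issue SUB r1<-Add2 // r0:1,r1:Add2,r2:4,r3:Add1,r4:3
cycle 5: CDB Mul1=24; issue MUL r1<-Mul1 // r0:1,r1:Mul1,r2:4,r3:Add1,r4:3
cycle 6: stall // r0:1,r1:Mul1,r2:4,r3:Add1,r4:3
cycle 7: CDB Add1=23; issue SUB r0<-Add1 // r0:Add1,r1:Mul1,r2:4,r3:23,r4:3
cycle 8: stall // r0:Add1,r1:Mul1,r2:4,r3:23,r4:3
cycle 9: CDB Add1=3; stall // r0:3,r1:Mul1,r2:4,r3:23,r4:3
cycle 10: CDB Add2=-19; stall // r0:3,r1:Mul1,r2:4,r3:23,r4:3
cycle 11: CDB Mul1=3; issue MUL r4<-Mul1 // r0:3,r1:3,r2:4,r3:23,r4:Mul1
cycle 12: CDB Mul2=72; issue SUB r3<-Add1 // r0:3,r1:3,r2:4,r3:Add1,r4:Mul1
cycle 13: issue ADD r3<-Add2 // r0:3,r1:3,r2:4,r3:Add2,r4:Mul1
cycle 14: - // r0:3,r1:3,r2:4,r3:Add2,r4:Mul1
cycle 15: CDB Mul1=9 // r0:3,r1:3,r2:4,r3:Add2,r4:9
cycle 16: - // r0:3,r1:3,r2:4,r3:Add2,r4:9
cycle 17: CDB Add1=14 // r0:3,r1:3,r2:4,r3:Add2,r4:9
cycle 18: - // r0:3,r1:3,r2:4,r3:Add2,r4:9
cycle 19: CDB Add2=23 // r0:3,r1:3,r2:4,r3:23,r4:9

STATUS = VALUE 23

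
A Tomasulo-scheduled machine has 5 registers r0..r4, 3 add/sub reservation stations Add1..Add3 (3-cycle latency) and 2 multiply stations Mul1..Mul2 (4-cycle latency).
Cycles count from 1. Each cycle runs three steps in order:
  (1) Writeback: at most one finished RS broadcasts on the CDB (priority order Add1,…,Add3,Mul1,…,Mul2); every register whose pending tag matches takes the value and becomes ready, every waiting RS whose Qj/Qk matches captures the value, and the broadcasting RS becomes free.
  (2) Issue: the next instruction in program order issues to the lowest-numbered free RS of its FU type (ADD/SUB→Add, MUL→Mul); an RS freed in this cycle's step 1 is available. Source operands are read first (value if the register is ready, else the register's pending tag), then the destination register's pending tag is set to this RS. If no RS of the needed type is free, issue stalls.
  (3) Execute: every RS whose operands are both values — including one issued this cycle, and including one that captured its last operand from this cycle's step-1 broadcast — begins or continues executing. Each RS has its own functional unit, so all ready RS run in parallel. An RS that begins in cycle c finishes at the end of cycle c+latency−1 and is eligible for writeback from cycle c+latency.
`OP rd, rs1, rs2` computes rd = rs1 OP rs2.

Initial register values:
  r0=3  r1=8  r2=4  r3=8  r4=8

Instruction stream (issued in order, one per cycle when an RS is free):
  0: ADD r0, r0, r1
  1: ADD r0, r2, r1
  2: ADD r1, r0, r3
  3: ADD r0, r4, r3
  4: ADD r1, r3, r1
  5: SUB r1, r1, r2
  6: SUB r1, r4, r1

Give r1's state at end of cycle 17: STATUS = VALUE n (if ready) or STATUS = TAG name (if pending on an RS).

cycle 1: issue ADD r0<-Add1 // r0:Add1,r1:8,r2:4,r3:8,r4:8
cycle 2: issue ADD r0<-Add2 // r0:Add2,r1:8,r2:4,r3:8,r4:8
cycle 3: issue ADD r1<-Add3 // r0:Add2,r1:Add3,r2:4,r3:8,r4:8
cycle 4: CDB Add1=11; issue ADD r0<-Add1 // r0:Add1,r1:Add3,r2:4,r3:8,r4:8
cycle 5: CDB Add2=12; issue ADD r1<-Add2 // r0:Add1,r1:Add2,r2:4,r3:8,r4:8
cycle 6: stall // r0:Add1,r1:Add2,r2:4,r3:8,r4:8
cycle 7: CDB Add1=16; issue SUB r1<-Add1 // r0:16,r1:Add1,r2:4,r3:8,r4:8
cycle 8: CDB Add3=20; issue SUB r1<-Add3 // r0:16,r1:Add3,r2:4,r3:8,r4:8
cycle 9: - // r0:16,r1:Add3,r2:4,r3:8,r4:8
cycle 10: - // r0:16,r1:Add3,r2:4,r3:8,r4:8
cycle 11: CDB Add2=28 // r0:16,r1:Add3,r2:4,r3:8,r4:8
cycle 12: - // r0:16,r1:Add3,r2:4,r3:8,r4:8
cycle 13: - // r0:16,r1:Add3,r2:4,r3:8,r4:8
cycle 14: CDB Add1=24 // r0:16,r1:Add3,r2:4,r3:8,r4:8
cycle 15: - // r0:16,r1:Add3,r2:4,r3:8,r4:8
cycle 16: - // r0:16,r1:Add3,r2:4,r3:8,r4:8
cycle 17: CDB Add3=-16 // r0:16,r1:-16,r2:4,r3:8,r4:8

STATUS = VALUE -16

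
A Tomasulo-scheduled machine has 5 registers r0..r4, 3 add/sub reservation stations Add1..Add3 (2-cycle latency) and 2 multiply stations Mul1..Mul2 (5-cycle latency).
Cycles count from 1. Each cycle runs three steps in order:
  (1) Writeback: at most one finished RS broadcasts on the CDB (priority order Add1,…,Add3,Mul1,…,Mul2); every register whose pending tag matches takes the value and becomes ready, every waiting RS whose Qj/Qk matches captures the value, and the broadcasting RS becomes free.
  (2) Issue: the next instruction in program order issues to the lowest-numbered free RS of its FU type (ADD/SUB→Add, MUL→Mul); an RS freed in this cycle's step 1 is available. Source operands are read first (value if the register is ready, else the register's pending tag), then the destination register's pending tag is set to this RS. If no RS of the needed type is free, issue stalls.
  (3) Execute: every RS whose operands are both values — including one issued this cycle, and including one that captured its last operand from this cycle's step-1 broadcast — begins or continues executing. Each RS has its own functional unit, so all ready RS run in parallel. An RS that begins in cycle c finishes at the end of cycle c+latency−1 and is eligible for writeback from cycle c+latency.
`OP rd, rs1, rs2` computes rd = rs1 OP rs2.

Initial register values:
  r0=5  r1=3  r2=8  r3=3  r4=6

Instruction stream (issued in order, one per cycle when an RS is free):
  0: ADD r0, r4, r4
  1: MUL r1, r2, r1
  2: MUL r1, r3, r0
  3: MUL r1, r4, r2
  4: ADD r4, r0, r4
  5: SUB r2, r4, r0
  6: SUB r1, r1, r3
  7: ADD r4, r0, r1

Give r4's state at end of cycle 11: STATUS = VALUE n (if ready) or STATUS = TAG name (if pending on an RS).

cycle 1: issue ADD r0<-Add1 // r0:Add1,r1:3,r2:8,r3:3,r4:6
cycle 2: issue MUL r1<-Mul1 // r0:Add1,r1:Mul1,r2:8,r3:3,r4:6
cycle 3: CDB Add1=12; issue MUL r1<-Mul2 // r0:12,r1:Mul2,r2:8,r3:3,r4:6
cycle 4: stall // r0:12,r1:Mul2,r2:8,r3:3,r4:6
cycle 5: stall // r0:12,r1:Mul2,r2:8,r3:3,r4:6
cycle 6: stall // r0:12,r1:Mul2,r2:8,r3:3,r4:6
cycle 7: CDB Mul1=24; issue MUL r1<-Mul1 // r0:12,r1:Mul1,r2:8,r3:3,r4:6
cycle 8: CDB Mul2=36; issue ADD r4<-Add1 // r0:12,r1:Mul1,r2:8,r3:3,r4:Add1
cycle 9: issue SUB r2<-Add2 // r0:12,r1:Mul1,r2:Add2,r3:3,r4:Add1
cycle 10: CDB Add1=18; issue SUB r1<-Add1 // r0:12,r1:Add1,r2:Add2,r3:3,r4:18
cycle 11: issue ADD r4<-Add3 // r0:12,r1:Add1,r2:Add2,r3:3,r4:Add3

STATUS = TAG Add3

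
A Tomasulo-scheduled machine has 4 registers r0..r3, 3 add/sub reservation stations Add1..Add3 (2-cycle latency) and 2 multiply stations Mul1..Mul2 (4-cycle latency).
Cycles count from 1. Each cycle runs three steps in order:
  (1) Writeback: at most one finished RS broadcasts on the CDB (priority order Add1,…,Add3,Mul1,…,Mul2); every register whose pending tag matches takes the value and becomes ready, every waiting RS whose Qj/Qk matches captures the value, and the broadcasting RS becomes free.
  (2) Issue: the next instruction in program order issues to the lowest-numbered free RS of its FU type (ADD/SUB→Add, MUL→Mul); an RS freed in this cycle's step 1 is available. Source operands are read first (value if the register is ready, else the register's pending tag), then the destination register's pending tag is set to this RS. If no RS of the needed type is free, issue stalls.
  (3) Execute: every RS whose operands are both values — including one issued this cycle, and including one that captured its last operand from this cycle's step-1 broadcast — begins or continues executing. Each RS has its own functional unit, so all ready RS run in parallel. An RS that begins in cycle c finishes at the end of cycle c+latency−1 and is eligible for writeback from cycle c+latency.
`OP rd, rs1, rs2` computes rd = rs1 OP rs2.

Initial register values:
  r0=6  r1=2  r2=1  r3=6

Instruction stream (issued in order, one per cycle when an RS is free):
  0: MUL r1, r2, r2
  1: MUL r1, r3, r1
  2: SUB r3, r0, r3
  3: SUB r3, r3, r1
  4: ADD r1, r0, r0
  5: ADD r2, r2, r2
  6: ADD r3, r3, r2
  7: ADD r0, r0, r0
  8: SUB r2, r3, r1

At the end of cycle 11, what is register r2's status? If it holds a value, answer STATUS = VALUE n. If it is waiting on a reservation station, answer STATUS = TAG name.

c1: issue MUL r1<-Mul1 | r0:6,r1:Mul1,r2:1,r3:6
c2: issue MUL r1<-Mul2 | r0:6,r1:Mul2,r2:1,r3:6
c3: issue SUB r3<-Add1 | r0:6,r1:Mul2,r2:1,r3:Add1
c4: issue SUB r3<-Add2 | r0:6,r1:Mul2,r2:1,r3:Add2
c5: CDB Add1=0; issue ADD r1<-Add1 | r0:6,r1:Add1,r2:1,r3:Add2
c6: CDB Mul1=1; issue ADD r2<-Add3 | r0:6,r1:Add1,r2:Add3,r3:Add2
c7: CDB Add1=12; issue ADD r3<-Add1 | r0:6,r1:12,r2:Add3,r3:Add1
c8: CDB Add3=2; issue ADD r0<-Add3 | r0:Add3,r1:12,r2:2,r3:Add1
c9: stall | r0:Add3,r1:12,r2:2,r3:Add1
c10: CDB Add3=12; issue SUB r2<-Add3 | r0:12,r1:12,r2:Add3,r3:Add1
c11: CDB Mul2=6 | r0:12,r1:12,r2:Add3,r3:Add1

STATUS = TAG Add3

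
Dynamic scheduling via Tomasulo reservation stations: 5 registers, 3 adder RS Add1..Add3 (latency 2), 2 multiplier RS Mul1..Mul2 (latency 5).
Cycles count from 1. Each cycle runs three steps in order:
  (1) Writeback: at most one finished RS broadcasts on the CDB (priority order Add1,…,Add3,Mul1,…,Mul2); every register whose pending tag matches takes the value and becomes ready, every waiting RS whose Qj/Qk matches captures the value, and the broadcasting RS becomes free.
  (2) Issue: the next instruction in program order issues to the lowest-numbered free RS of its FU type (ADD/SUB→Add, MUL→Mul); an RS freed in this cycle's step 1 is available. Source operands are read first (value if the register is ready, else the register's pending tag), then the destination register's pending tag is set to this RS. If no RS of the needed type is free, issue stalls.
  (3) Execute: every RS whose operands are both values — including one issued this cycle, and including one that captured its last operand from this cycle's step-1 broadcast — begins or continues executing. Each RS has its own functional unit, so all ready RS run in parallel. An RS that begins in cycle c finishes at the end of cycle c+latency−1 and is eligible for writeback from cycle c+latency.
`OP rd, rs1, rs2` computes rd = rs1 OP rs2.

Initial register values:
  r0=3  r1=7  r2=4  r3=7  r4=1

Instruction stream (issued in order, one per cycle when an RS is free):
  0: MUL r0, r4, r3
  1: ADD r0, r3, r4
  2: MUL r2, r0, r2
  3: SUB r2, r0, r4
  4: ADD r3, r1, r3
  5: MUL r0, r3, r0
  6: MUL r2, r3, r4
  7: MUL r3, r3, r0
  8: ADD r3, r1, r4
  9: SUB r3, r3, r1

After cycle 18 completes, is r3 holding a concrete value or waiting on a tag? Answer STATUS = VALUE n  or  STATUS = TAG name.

STATUS = VALUE 1

c1: issue MUL r0<-Mul1 | r0:Mul1,r1:7,r2:4,r3:7,r4:1
c2: issue ADD r0<-Add1 | r0:Add1,r1:7,r2:4,r3:7,r4:1
c3: issue MUL r2<-Mul2 | r0:Add1,r1:7,r2:Mul2,r3:7,r4:1
c4: CDB Add1=8; issue SUB r2<-Add1 | r0:8,r1:7,r2:Add1,r3:7,r4:1
c5: issue ADD r3<-Add2 | r0:8,r1:7,r2:Add1,r3:Add2,r4:1
c6: CDB Add1=7; stall | r0:8,r1:7,r2:7,r3:Add2,r4:1
c7: CDB Add2=14; stall | r0:8,r1:7,r2:7,r3:14,r4:1
c8: CDB Mul1=7; issue MUL r0<-Mul1 | r0:Mul1,r1:7,r2:7,r3:14,r4:1
c9: CDB Mul2=32; issue MUL r2<-Mul2 | r0:Mul1,r1:7,r2:Mul2,r3:14,r4:1
c10: stall | r0:Mul1,r1:7,r2:Mul2,r3:14,r4:1
c11: stall | r0:Mul1,r1:7,r2:Mul2,r3:14,r4:1
c12: stall | r0:Mul1,r1:7,r2:Mul2,r3:14,r4:1
c13: CDB Mul1=112; issue MUL r3<-Mul1 | r0:112,r1:7,r2:Mul2,r3:Mul1,r4:1
c14: CDB Mul2=14; issue ADD r3<-Add1 | r0:112,r1:7,r2:14,r3:Add1,r4:1
c15: issue SUB r3<-Add2 | r0:112,r1:7,r2:14,r3:Add2,r4:1
c16: CDB Add1=8 | r0:112,r1:7,r2:14,r3:Add2,r4:1
c17: - | r0:112,r1:7,r2:14,r3:Add2,r4:1
c18: CDB Add2=1 | r0:112,r1:7,r2:14,r3:1,r4:1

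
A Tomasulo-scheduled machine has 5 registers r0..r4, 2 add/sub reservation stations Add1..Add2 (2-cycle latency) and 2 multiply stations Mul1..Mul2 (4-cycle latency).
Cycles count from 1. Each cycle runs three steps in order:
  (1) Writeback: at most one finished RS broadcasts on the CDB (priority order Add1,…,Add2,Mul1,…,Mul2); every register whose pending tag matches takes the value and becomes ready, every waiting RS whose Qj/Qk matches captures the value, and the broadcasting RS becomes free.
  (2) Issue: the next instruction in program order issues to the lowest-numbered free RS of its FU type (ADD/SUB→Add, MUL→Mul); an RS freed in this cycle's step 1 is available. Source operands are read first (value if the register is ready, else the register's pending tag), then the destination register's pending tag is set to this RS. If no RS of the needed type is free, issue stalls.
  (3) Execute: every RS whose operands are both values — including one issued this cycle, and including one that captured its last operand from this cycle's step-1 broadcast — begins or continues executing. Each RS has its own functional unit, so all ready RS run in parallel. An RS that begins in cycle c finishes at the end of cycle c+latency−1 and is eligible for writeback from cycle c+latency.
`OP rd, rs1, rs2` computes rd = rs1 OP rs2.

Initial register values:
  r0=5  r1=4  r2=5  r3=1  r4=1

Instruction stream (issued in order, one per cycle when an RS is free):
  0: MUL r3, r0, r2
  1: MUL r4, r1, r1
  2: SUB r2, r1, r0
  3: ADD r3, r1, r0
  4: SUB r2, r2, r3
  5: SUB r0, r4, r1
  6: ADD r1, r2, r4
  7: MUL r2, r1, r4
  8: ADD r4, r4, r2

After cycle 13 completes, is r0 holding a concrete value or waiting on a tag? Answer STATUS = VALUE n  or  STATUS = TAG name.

STATUS = VALUE 12

  c1: issue MUL r3<-Mul1  regs: r0:5,r1:4,r2:5,r3:Mul1,r4:1
  c2: issue MUL r4<-Mul2  regs: r0:5,r1:4,r2:5,r3:Mul1,r4:Mul2
  c3: issue SUB r2<-Add1  regs: r0:5,r1:4,r2:Add1,r3:Mul1,r4:Mul2
  c4: issue ADD r3<-Add2  regs: r0:5,r1:4,r2:Add1,r3:Add2,r4:Mul2
  c5: CDB Add1=-1; issue SUB r2<-Add1  regs: r0:5,r1:4,r2:Add1,r3:Add2,r4:Mul2
  c6: CDB Add2=9; issue SUB r0<-Add2  regs: r0:Add2,r1:4,r2:Add1,r3:9,r4:Mul2
  c7: CDB Mul1=25; stall  regs: r0:Add2,r1:4,r2:Add1,r3:9,r4:Mul2
  c8: CDB Add1=-10; issue ADD r1<-Add1  regs: r0:Add2,r1:Add1,r2:-10,r3:9,r4:Mul2
  c9: CDB Mul2=16; issue MUL r2<-Mul1  regs: r0:Add2,r1:Add1,r2:Mul1,r3:9,r4:16
  c10: stall  regs: r0:Add2,r1:Add1,r2:Mul1,r3:9,r4:16
  c11: CDB Add1=6; issue ADD r4<-Add1  regs: r0:Add2,r1:6,r2:Mul1,r3:9,r4:Add1
  c12: CDB Add2=12  regs: r0:12,r1:6,r2:Mul1,r3:9,r4:Add1
  c13: -  regs: r0:12,r1:6,r2:Mul1,r3:9,r4:Add1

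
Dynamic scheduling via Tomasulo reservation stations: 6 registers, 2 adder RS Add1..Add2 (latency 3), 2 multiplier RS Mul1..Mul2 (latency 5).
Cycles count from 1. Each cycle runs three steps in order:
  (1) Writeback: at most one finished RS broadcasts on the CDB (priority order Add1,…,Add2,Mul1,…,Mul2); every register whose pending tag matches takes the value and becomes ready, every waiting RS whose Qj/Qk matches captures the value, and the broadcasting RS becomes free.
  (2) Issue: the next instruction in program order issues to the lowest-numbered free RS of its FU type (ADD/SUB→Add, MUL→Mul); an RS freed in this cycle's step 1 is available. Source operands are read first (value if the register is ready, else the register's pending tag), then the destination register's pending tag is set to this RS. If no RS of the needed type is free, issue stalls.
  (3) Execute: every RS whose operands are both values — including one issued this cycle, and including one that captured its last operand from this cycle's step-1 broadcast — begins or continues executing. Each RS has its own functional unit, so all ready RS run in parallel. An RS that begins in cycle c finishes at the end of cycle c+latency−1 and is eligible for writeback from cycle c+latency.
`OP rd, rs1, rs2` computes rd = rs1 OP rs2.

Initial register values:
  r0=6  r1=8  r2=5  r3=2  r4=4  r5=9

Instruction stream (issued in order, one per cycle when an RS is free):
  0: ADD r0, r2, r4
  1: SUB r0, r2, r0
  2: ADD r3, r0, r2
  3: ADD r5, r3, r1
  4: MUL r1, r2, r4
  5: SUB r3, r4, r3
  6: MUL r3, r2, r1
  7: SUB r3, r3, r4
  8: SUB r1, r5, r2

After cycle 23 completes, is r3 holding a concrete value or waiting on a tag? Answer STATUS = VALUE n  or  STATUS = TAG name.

STATUS = VALUE 96

c1: issue ADD r0<-Add1 | r0:Add1,r1:8,r2:5,r3:2,r4:4,r5:9
c2: issue SUB r0<-Add2 | r0:Add2,r1:8,r2:5,r3:2,r4:4,r5:9
c3: stall | r0:Add2,r1:8,r2:5,r3:2,r4:4,r5:9
c4: CDB Add1=9; issue ADD r3<-Add1 | r0:Add2,r1:8,r2:5,r3:Add1,r4:4,r5:9
c5: stall | r0:Add2,r1:8,r2:5,r3:Add1,r4:4,r5:9
c6: stall | r0:Add2,r1:8,r2:5,r3:Add1,r4:4,r5:9
c7: CDB Add2=-4; issue ADD r5<-Add2 | r0:-4,r1:8,r2:5,r3:Add1,r4:4,r5:Add2
c8: issue MUL r1<-Mul1 | r0:-4,r1:Mul1,r2:5,r3:Add1,r4:4,r5:Add2
c9: stall | r0:-4,r1:Mul1,r2:5,r3:Add1,r4:4,r5:Add2
c10: CDB Add1=1; issue SUB r3<-Add1 | r0:-4,r1:Mul1,r2:5,r3:Add1,r4:4,r5:Add2
c11: issue MUL r3<-Mul2 | r0:-4,r1:Mul1,r2:5,r3:Mul2,r4:4,r5:Add2
c12: stall | r0:-4,r1:Mul1,r2:5,r3:Mul2,r4:4,r5:Add2
c13: CDB Add1=3; issue SUB r3<-Add1 | r0:-4,r1:Mul1,r2:5,r3:Add1,r4:4,r5:Add2
c14: CDB Add2=9; issue SUB r1<-Add2 | r0:-4,r1:Add2,r2:5,r3:Add1,r4:4,r5:9
c15: CDB Mul1=20 | r0:-4,r1:Add2,r2:5,r3:Add1,r4:4,r5:9
c16: - | r0:-4,r1:Add2,r2:5,r3:Add1,r4:4,r5:9
c17: CDB Add2=4 | r0:-4,r1:4,r2:5,r3:Add1,r4:4,r5:9
c18: - | r0:-4,r1:4,r2:5,r3:Add1,r4:4,r5:9
c19: - | r0:-4,r1:4,r2:5,r3:Add1,r4:4,r5:9
c20: CDB Mul2=100 | r0:-4,r1:4,r2:5,r3:Add1,r4:4,r5:9
c21: - | r0:-4,r1:4,r2:5,r3:Add1,r4:4,r5:9
c22: - | r0:-4,r1:4,r2:5,r3:Add1,r4:4,r5:9
c23: CDB Add1=96 | r0:-4,r1:4,r2:5,r3:96,r4:4,r5:9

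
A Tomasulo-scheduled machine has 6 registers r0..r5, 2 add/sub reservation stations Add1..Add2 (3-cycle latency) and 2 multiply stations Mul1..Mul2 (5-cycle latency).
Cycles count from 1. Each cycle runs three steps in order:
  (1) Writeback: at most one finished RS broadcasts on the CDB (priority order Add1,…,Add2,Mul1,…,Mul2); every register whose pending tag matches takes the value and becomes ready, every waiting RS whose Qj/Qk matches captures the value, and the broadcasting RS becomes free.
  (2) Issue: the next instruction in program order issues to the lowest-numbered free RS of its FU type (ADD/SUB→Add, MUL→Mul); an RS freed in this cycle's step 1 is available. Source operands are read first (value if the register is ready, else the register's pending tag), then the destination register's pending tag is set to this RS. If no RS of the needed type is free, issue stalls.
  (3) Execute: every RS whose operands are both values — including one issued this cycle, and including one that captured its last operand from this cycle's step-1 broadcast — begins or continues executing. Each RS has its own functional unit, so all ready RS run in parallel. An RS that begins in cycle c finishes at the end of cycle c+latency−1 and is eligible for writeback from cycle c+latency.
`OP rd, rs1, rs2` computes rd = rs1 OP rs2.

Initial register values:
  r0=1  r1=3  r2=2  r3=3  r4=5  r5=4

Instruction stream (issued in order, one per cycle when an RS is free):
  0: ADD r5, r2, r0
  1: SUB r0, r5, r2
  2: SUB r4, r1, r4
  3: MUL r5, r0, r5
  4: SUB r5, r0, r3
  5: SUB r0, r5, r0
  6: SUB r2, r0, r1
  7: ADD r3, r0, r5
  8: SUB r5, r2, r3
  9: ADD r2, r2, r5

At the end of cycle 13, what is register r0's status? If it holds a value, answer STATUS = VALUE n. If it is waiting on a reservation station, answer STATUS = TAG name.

STATUS = TAG Add2

c1: issue ADD r5<-Add1 | r0:1,r1:3,r2:2,r3:3,r4:5,r5:Add1
c2: issue SUB r0<-Add2 | r0:Add2,r1:3,r2:2,r3:3,r4:5,r5:Add1
c3: stall | r0:Add2,r1:3,r2:2,r3:3,r4:5,r5:Add1
c4: CDB Add1=3; issue SUB r4<-Add1 | r0:Add2,r1:3,r2:2,r3:3,r4:Add1,r5:3
c5: issue MUL r5<-Mul1 | r0:Add2,r1:3,r2:2,r3:3,r4:Add1,r5:Mul1
c6: stall | r0:Add2,r1:3,r2:2,r3:3,r4:Add1,r5:Mul1
c7: CDB Add1=-2; issue SUB r5<-Add1 | r0:Add2,r1:3,r2:2,r3:3,r4:-2,r5:Add1
c8: CDB Add2=1; issue SUB r0<-Add2 | r0:Add2,r1:3,r2:2,r3:3,r4:-2,r5:Add1
c9: stall | r0:Add2,r1:3,r2:2,r3:3,r4:-2,r5:Add1
c10: stall | r0:Add2,r1:3,r2:2,r3:3,r4:-2,r5:Add1
c11: CDB Add1=-2; issue SUB r2<-Add1 | r0:Add2,r1:3,r2:Add1,r3:3,r4:-2,r5:-2
c12: stall | r0:Add2,r1:3,r2:Add1,r3:3,r4:-2,r5:-2
c13: CDB Mul1=3; stall | r0:Add2,r1:3,r2:Add1,r3:3,r4:-2,r5:-2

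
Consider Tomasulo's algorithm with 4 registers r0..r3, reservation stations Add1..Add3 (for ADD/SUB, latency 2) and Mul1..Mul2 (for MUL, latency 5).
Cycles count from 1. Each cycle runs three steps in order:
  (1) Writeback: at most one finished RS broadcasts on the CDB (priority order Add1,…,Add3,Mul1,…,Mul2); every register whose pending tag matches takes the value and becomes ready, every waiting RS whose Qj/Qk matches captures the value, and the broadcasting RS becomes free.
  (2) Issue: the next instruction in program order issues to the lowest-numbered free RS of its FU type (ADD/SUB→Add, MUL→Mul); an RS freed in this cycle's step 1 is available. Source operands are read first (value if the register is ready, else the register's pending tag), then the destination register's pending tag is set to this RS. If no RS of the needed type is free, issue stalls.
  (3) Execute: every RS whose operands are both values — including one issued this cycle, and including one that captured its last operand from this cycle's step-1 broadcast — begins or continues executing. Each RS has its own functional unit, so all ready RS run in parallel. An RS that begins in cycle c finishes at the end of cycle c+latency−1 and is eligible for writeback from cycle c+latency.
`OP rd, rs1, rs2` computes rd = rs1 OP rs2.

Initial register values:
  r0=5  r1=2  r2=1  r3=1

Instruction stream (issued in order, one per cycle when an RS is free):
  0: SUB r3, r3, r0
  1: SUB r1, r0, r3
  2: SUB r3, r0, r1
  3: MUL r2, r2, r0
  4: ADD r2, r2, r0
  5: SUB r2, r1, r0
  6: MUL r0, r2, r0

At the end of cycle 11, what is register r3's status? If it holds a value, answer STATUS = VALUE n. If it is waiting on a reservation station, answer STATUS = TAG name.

STATUS = VALUE -4

cycle 1: issue SUB r3<-Add1 // r0:5,r1:2,r2:1,r3:Add1
cycle 2: issue SUB r1<-Add2 // r0:5,r1:Add2,r2:1,r3:Add1
cycle 3: CDB Add1=-4; issue SUB r3<-Add1 // r0:5,r1:Add2,r2:1,r3:Add1
cycle 4: issue MUL r2<-Mul1 // r0:5,r1:Add2,r2:Mul1,r3:Add1
cycle 5: CDB Add2=9; issue ADD r2<-Add2 // r0:5,r1:9,r2:Add2,r3:Add1
cycle 6: issue SUB r2<-Add3 // r0:5,r1:9,r2:Add3,r3:Add1
cycle 7: CDB Add1=-4; issue MUL r0<-Mul2 // r0:Mul2,r1:9,r2:Add3,r3:-4
cycle 8: CDB Add3=4 // r0:Mul2,r1:9,r2:4,r3:-4
cycle 9: CDB Mul1=5 // r0:Mul2,r1:9,r2:4,r3:-4
cycle 10: - // r0:Mul2,r1:9,r2:4,r3:-4
cycle 11: CDB Add2=10 // r0:Mul2,r1:9,r2:4,r3:-4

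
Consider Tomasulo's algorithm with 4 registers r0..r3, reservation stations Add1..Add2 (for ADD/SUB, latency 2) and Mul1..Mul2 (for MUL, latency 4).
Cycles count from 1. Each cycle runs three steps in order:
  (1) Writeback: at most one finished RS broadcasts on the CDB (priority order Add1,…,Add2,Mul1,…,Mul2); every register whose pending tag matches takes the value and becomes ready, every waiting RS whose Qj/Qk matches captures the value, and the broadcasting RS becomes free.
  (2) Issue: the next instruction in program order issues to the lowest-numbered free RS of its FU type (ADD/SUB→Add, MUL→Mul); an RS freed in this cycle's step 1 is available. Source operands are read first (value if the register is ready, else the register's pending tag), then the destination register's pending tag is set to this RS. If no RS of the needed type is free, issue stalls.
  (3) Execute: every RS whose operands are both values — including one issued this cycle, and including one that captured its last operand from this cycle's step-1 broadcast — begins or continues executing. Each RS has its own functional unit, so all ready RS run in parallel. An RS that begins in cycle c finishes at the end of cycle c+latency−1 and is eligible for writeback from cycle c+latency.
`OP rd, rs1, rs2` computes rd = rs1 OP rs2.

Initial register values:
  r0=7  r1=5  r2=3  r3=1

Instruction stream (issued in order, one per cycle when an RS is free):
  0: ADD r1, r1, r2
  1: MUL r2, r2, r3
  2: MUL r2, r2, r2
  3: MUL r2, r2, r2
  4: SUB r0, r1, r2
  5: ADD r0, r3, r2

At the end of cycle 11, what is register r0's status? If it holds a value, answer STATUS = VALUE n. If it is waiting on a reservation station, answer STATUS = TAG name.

STATUS = TAG Add2

cycle 1: issue ADD r1<-Add1 // r0:7,r1:Add1,r2:3,r3:1
cycle 2: issue MUL r2<-Mul1 // r0:7,r1:Add1,r2:Mul1,r3:1
cycle 3: CDB Add1=8; issue MUL r2<-Mul2 // r0:7,r1:8,r2:Mul2,r3:1
cycle 4: stall // r0:7,r1:8,r2:Mul2,r3:1
cycle 5: stall // r0:7,r1:8,r2:Mul2,r3:1
cycle 6: CDB Mul1=3; issue MUL r2<-Mul1 // r0:7,r1:8,r2:Mul1,r3:1
cycle 7: issue SUB r0<-Add1 // r0:Add1,r1:8,r2:Mul1,r3:1
cycle 8: issue ADD r0<-Add2 // r0:Add2,r1:8,r2:Mul1,r3:1
cycle 9: - // r0:Add2,r1:8,r2:Mul1,r3:1
cycle 10: CDB Mul2=9 // r0:Add2,r1:8,r2:Mul1,r3:1
cycle 11: - // r0:Add2,r1:8,r2:Mul1,r3:1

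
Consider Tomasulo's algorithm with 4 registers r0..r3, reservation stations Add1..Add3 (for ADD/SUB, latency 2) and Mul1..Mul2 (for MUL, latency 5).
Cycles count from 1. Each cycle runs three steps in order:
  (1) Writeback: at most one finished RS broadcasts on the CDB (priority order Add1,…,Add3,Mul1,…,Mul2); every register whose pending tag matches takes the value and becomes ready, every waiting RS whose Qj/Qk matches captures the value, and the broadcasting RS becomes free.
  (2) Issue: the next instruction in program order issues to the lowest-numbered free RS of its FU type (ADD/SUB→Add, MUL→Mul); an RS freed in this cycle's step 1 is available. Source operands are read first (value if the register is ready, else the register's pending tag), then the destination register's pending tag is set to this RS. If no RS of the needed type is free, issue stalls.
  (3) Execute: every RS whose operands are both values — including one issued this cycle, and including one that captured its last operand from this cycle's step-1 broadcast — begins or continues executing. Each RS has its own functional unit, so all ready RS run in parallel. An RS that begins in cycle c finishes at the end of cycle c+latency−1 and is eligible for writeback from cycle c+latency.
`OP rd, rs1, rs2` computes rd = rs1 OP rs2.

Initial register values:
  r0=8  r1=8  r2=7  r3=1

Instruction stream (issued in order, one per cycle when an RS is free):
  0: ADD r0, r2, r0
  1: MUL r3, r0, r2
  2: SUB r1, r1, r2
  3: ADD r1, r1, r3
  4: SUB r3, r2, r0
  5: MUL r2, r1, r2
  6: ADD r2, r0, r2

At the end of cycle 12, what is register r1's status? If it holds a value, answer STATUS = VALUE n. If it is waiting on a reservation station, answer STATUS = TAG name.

c1: issue ADD r0<-Add1 | r0:Add1,r1:8,r2:7,r3:1
c2: issue MUL r3<-Mul1 | r0:Add1,r1:8,r2:7,r3:Mul1
c3: CDB Add1=15; issue SUB r1<-Add1 | r0:15,r1:Add1,r2:7,r3:Mul1
c4: issue ADD r1<-Add2 | r0:15,r1:Add2,r2:7,r3:Mul1
c5: CDB Add1=1; issue SUB r3<-Add1 | r0:15,r1:Add2,r2:7,r3:Add1
c6: issue MUL r2<-Mul2 | r0:15,r1:Add2,r2:Mul2,r3:Add1
c7: CDB Add1=-8; issue ADD r2<-Add1 | r0:15,r1:Add2,r2:Add1,r3:-8
c8: CDB Mul1=105 | r0:15,r1:Add2,r2:Add1,r3:-8
c9: - | r0:15,r1:Add2,r2:Add1,r3:-8
c10: CDB Add2=106 | r0:15,r1:106,r2:Add1,r3:-8
c11: - | r0:15,r1:106,r2:Add1,r3:-8
c12: - | r0:15,r1:106,r2:Add1,r3:-8

STATUS = VALUE 106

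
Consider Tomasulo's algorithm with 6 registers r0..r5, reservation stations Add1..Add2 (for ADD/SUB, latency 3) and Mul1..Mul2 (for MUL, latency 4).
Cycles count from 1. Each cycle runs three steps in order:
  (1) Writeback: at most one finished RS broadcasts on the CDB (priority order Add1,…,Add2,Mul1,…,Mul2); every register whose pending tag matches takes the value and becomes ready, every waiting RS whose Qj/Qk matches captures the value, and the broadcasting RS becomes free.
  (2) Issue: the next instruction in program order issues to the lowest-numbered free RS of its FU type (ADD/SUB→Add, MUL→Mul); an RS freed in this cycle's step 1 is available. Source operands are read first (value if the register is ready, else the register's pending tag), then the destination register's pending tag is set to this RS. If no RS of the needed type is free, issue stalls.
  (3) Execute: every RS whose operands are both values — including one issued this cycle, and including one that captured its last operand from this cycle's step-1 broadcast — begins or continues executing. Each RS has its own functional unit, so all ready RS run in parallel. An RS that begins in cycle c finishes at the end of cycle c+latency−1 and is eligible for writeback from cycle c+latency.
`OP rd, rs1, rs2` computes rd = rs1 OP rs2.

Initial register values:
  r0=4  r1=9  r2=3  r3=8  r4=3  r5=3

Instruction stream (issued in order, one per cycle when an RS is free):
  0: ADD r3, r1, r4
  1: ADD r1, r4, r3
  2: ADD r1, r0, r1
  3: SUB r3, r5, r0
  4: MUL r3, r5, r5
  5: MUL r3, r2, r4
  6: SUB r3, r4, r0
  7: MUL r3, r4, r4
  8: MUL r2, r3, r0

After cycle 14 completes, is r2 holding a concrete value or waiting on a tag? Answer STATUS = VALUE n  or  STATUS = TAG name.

  c1: issue ADD r3<-Add1  regs: r0:4,r1:9,r2:3,r3:Add1,r4:3,r5:3
  c2: issue ADD r1<-Add2  regs: r0:4,r1:Add2,r2:3,r3:Add1,r4:3,r5:3
  c3: stall  regs: r0:4,r1:Add2,r2:3,r3:Add1,r4:3,r5:3
  c4: CDB Add1=12; issue ADD r1<-Add1  regs: r0:4,r1:Add1,r2:3,r3:12,r4:3,r5:3
  c5: stall  regs: r0:4,r1:Add1,r2:3,r3:12,r4:3,r5:3
  c6: stall  regs: r0:4,r1:Add1,r2:3,r3:12,r4:3,r5:3
  c7: CDB Add2=15; issue SUB r3<-Add2  regs: r0:4,r1:Add1,r2:3,r3:Add2,r4:3,r5:3
  c8: issue MUL r3<-Mul1  regs: r0:4,r1:Add1,r2:3,r3:Mul1,r4:3,r5:3
  c9: issue MUL r3<-Mul2  regs: r0:4,r1:Add1,r2:3,r3:Mul2,r4:3,r5:3
  c10: CDB Add1=19; issue SUB r3<-Add1  regs: r0:4,r1:19,r2:3,r3:Add1,r4:3,r5:3
  c11: CDB Add2=-1; stall  regs: r0:4,r1:19,r2:3,r3:Add1,r4:3,r5:3
  c12: CDB Mul1=9; issue MUL r3<-Mul1  regs: r0:4,r1:19,r2:3,r3:Mul1,r4:3,r5:3
  c13: CDB Add1=-1; stall  regs: r0:4,r1:19,r2:3,r3:Mul1,r4:3,r5:3
  c14: CDB Mul2=9; issue MUL r2<-Mul2  regs: r0:4,r1:19,r2:Mul2,r3:Mul1,r4:3,r5:3

STATUS = TAG Mul2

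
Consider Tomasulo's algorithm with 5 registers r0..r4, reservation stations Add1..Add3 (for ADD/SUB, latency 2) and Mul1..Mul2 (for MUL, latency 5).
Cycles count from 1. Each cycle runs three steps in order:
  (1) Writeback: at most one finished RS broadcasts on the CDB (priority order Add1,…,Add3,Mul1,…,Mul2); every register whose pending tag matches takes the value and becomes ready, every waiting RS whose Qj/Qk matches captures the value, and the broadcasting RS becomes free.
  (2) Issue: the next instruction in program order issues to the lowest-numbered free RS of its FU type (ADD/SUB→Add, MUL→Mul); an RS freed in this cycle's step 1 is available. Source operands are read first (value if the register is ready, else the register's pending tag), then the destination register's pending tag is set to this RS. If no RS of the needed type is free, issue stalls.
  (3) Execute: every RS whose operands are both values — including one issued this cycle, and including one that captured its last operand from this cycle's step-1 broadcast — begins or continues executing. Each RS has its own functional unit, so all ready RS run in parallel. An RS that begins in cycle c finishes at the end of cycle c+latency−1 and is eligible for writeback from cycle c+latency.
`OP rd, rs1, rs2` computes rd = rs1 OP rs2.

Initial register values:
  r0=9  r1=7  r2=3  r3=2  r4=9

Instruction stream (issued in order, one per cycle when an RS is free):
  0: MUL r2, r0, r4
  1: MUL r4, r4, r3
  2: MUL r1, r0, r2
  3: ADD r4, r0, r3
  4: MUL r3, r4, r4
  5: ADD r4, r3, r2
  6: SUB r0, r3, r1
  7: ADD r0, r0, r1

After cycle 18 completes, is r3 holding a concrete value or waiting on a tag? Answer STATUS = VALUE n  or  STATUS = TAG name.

  c1: issue MUL r2<-Mul1  regs: r0:9,r1:7,r2:Mul1,r3:2,r4:9
  c2: issue MUL r4<-Mul2  regs: r0:9,r1:7,r2:Mul1,r3:2,r4:Mul2
  c3: stall  regs: r0:9,r1:7,r2:Mul1,r3:2,r4:Mul2
  c4: stall  regs: r0:9,r1:7,r2:Mul1,r3:2,r4:Mul2
  c5: stall  regs: r0:9,r1:7,r2:Mul1,r3:2,r4:Mul2
  c6: CDB Mul1=81; issue MUL r1<-Mul1  regs: r0:9,r1:Mul1,r2:81,r3:2,r4:Mul2
  c7: CDB Mul2=18; issue ADD r4<-Add1  regs: r0:9,r1:Mul1,r2:81,r3:2,r4:Add1
  c8: issue MUL r3<-Mul2  regs: r0:9,r1:Mul1,r2:81,r3:Mul2,r4:Add1
  c9: CDB Add1=11; issue ADD r4<-Add1  regs: r0:9,r1:Mul1,r2:81,r3:Mul2,r4:Add1
  c10: issue SUB r0<-Add2  regs: r0:Add2,r1:Mul1,r2:81,r3:Mul2,r4:Add1
  c11: CDB Mul1=729; issue ADD r0<-Add3  regs: r0:Add3,r1:729,r2:81,r3:Mul2,r4:Add1
  c12: -  regs: r0:Add3,r1:729,r2:81,r3:Mul2,r4:Add1
  c13: -  regs: r0:Add3,r1:729,r2:81,r3:Mul2,r4:Add1
  c14: CDB Mul2=121  regs: r0:Add3,r1:729,r2:81,r3:121,r4:Add1
  c15: -  regs: r0:Add3,r1:729,r2:81,r3:121,r4:Add1
  c16: CDB Add1=202  regs: r0:Add3,r1:729,r2:81,r3:121,r4:202
  c17: CDB Add2=-608  regs: r0:Add3,r1:729,r2:81,r3:121,r4:202
  c18: -  regs: r0:Add3,r1:729,r2:81,r3:121,r4:202

STATUS = VALUE 121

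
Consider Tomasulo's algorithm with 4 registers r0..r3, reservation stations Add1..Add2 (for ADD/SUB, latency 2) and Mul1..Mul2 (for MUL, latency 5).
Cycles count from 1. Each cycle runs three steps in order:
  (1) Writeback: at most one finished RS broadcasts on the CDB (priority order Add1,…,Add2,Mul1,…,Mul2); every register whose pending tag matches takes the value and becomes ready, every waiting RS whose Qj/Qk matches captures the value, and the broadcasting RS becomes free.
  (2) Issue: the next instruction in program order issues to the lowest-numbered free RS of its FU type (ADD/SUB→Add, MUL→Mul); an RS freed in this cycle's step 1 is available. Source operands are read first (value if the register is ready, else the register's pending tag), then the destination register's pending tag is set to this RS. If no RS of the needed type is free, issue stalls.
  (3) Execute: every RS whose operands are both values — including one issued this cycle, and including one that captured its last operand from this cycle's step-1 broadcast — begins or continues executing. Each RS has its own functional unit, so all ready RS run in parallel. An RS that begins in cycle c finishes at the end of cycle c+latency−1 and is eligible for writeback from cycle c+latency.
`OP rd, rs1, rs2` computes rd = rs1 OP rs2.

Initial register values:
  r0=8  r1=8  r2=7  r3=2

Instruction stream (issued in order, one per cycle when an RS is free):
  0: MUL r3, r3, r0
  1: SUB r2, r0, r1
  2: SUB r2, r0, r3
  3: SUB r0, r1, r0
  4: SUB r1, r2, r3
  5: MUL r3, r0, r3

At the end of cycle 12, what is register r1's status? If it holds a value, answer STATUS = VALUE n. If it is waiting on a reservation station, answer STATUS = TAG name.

STATUS = VALUE -24

cycle 1: issue MUL r3<-Mul1 // r0:8,r1:8,r2:7,r3:Mul1
cycle 2: issue SUB r2<-Add1 // r0:8,r1:8,r2:Add1,r3:Mul1
cycle 3: issue SUB r2<-Add2 // r0:8,r1:8,r2:Add2,r3:Mul1
cycle 4: CDB Add1=0; issue SUB r0<-Add1 // r0:Add1,r1:8,r2:Add2,r3:Mul1
cycle 5: stall // r0:Add1,r1:8,r2:Add2,r3:Mul1
cycle 6: CDB Add1=0; issue SUB r1<-Add1 // r0:0,r1:Add1,r2:Add2,r3:Mul1
cycle 7: CDB Mul1=16; issue MUL r3<-Mul1 // r0:0,r1:Add1,r2:Add2,r3:Mul1
cycle 8: - // r0:0,r1:Add1,r2:Add2,r3:Mul1
cycle 9: CDB Add2=-8 // r0:0,r1:Add1,r2:-8,r3:Mul1
cycle 10: - // r0:0,r1:Add1,r2:-8,r3:Mul1
cycle 11: CDB Add1=-24 // r0:0,r1:-24,r2:-8,r3:Mul1
cycle 12: CDB Mul1=0 // r0:0,r1:-24,r2:-8,r3:0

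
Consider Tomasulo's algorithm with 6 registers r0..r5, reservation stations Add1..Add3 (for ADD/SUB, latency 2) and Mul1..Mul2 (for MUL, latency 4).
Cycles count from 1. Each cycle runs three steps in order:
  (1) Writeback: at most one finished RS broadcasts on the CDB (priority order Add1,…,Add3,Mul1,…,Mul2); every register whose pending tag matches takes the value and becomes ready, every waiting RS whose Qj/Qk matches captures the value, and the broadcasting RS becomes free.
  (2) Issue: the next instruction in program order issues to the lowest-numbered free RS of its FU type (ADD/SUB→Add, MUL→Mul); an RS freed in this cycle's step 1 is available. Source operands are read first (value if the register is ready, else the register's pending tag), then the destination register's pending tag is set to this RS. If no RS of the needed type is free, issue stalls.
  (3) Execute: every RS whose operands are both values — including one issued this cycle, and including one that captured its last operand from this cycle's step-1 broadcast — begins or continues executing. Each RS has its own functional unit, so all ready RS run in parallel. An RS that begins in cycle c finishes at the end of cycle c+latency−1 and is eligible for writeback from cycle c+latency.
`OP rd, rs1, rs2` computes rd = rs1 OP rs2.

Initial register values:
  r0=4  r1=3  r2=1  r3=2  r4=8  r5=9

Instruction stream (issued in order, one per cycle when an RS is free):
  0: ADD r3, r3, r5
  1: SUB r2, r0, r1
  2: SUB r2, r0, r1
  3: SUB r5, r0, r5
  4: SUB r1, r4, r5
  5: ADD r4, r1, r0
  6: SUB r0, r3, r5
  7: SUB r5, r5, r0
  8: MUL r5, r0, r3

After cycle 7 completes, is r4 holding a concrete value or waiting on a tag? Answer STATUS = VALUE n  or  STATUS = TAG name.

STATUS = TAG Add2

  c1: issue ADD r3<-Add1  regs: r0:4,r1:3,r2:1,r3:Add1,r4:8,r5:9
  c2: issue SUB r2<-Add2  regs: r0:4,r1:3,r2:Add2,r3:Add1,r4:8,r5:9
  c3: CDB Add1=11; issue SUB r2<-Add1  regs: r0:4,r1:3,r2:Add1,r3:11,r4:8,r5:9
  c4: CDB Add2=1; issue SUB r5<-Add2  regs: r0:4,r1:3,r2:Add1,r3:11,r4:8,r5:Add2
  c5: CDB Add1=1; issue SUB r1<-Add1  regs: r0:4,r1:Add1,r2:1,r3:11,r4:8,r5:Add2
  c6: CDB Add2=-5; issue ADD r4<-Add2  regs: r0:4,r1:Add1,r2:1,r3:11,r4:Add2,r5:-5
  c7: issue SUB r0<-Add3  regs: r0:Add3,r1:Add1,r2:1,r3:11,r4:Add2,r5:-5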